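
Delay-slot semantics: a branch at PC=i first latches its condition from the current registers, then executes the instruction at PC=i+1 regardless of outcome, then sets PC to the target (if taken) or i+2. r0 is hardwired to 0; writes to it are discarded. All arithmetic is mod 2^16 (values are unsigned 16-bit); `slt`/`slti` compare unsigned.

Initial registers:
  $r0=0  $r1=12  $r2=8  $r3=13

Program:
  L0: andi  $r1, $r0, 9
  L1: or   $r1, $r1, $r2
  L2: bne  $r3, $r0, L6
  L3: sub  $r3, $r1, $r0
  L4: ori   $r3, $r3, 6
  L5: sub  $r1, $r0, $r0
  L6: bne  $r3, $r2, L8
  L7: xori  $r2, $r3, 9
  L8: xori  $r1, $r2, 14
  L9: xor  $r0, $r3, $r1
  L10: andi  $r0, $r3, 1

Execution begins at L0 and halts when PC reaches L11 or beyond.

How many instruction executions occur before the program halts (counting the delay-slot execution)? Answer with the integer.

9

PC=0  andi  $r1, $r0, 9      | $r0=0 $r1=0 $r2=8 $r3=13
PC=1  or   $r1, $r1, $r2     | $r0=0 $r1=8 $r2=8 $r3=13
PC=2  bne  $r3, $r0, L6      | $r0=0 $r1=8 $r2=8 $r3=13  [TAKEN]
PC=3  sub  $r3, $r1, $r0     | $r0=0 $r1=8 $r2=8 $r3=8
PC=6  bne  $r3, $r2, L8      | $r0=0 $r1=8 $r2=8 $r3=8  [not taken]
PC=7  xori  $r2, $r3, 9      | $r0=0 $r1=8 $r2=1 $r3=8
PC=8  xori  $r1, $r2, 14     | $r0=0 $r1=15 $r2=1 $r3=8
PC=9  xor  $r0, $r3, $r1     | $r0=0 $r1=15 $r2=1 $r3=8
PC=10 andi  $r0, $r3, 1      | $r0=0 $r1=15 $r2=1 $r3=8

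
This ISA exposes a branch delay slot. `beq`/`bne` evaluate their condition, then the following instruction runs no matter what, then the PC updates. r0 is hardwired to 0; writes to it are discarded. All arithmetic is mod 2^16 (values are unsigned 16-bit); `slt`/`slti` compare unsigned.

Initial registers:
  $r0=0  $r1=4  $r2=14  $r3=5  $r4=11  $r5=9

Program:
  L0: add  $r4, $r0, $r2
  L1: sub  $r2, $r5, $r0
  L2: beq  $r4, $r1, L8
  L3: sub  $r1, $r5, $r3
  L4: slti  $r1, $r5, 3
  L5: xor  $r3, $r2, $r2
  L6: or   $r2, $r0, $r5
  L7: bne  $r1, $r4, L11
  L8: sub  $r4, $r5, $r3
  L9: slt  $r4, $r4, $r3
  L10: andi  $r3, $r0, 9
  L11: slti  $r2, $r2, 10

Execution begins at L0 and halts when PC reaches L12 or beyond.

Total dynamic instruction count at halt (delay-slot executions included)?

  step pc=0: add  $r4, $r0, $r2  regs=(0,4,14,5,14,9)
  step pc=1: sub  $r2, $r5, $r0  regs=(0,4,9,5,14,9)
  step pc=2: beq  $r4, $r1, L8  cond=F  regs=(0,4,9,5,14,9)
  step pc=3: sub  $r1, $r5, $r3  regs=(0,4,9,5,14,9)
  step pc=4: slti  $r1, $r5, 3  regs=(0,0,9,5,14,9)
  step pc=5: xor  $r3, $r2, $r2  regs=(0,0,9,0,14,9)
  step pc=6: or   $r2, $r0, $r5  regs=(0,0,9,0,14,9)
  step pc=7: bne  $r1, $r4, L11  cond=T  regs=(0,0,9,0,14,9)
  step pc=8: sub  $r4, $r5, $r3  regs=(0,0,9,0,9,9)
  step pc=11: slti  $r2, $r2, 10  regs=(0,0,1,0,9,9)

10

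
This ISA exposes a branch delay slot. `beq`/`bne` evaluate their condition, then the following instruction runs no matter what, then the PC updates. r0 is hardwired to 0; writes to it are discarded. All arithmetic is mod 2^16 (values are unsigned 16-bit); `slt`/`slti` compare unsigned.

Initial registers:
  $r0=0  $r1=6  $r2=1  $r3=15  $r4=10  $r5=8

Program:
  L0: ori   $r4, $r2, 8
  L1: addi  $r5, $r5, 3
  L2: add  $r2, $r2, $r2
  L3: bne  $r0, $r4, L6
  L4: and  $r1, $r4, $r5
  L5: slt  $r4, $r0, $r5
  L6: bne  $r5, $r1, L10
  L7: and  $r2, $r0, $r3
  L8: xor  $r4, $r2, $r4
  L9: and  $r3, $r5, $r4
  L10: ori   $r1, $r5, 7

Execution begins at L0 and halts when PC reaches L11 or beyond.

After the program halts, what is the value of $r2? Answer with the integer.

0

#0 ori   $r4, $r2, 8 ; 0/6/1/15/9/8
#1 addi  $r5, $r5, 3 ; 0/6/1/15/9/11
#2 add  $r2, $r2, $r2 ; 0/6/2/15/9/11
#3 bne  $r0, $r4, L6 ; 0/6/2/15/9/11 ; →target
#4 and  $r1, $r4, $r5 ; 0/9/2/15/9/11
#6 bne  $r5, $r1, L10 ; 0/9/2/15/9/11 ; →target
#7 and  $r2, $r0, $r3 ; 0/9/0/15/9/11
#10 ori   $r1, $r5, 7 ; 0/15/0/15/9/11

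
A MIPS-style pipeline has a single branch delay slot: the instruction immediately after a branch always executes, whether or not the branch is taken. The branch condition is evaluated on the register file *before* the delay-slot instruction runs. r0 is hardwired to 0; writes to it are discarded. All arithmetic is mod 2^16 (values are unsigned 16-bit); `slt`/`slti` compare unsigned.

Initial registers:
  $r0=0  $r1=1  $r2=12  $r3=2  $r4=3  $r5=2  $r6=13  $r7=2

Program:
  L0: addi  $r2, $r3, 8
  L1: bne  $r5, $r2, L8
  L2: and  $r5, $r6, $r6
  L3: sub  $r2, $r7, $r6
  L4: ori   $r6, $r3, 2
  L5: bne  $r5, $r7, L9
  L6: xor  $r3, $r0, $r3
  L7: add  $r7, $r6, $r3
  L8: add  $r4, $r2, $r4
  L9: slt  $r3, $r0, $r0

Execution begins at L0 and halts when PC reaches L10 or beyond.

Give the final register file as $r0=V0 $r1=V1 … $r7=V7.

[0] addi  $r2, $r3, 8  →  {$r0:0, $r1:1, $r2:10, $r3:2, $r4:3, $r5:2, $r6:13, $r7:2}
[1] bne  $r5, $r2, L8  →  {$r0:0, $r1:1, $r2:10, $r3:2, $r4:3, $r5:2, $r6:13, $r7:2}  ⟨branch taken⟩
[2] and  $r5, $r6, $r6  →  {$r0:0, $r1:1, $r2:10, $r3:2, $r4:3, $r5:13, $r6:13, $r7:2}
[8] add  $r4, $r2, $r4  →  {$r0:0, $r1:1, $r2:10, $r3:2, $r4:13, $r5:13, $r6:13, $r7:2}
[9] slt  $r3, $r0, $r0  →  {$r0:0, $r1:1, $r2:10, $r3:0, $r4:13, $r5:13, $r6:13, $r7:2}

$r0=0 $r1=1 $r2=10 $r3=0 $r4=13 $r5=13 $r6=13 $r7=2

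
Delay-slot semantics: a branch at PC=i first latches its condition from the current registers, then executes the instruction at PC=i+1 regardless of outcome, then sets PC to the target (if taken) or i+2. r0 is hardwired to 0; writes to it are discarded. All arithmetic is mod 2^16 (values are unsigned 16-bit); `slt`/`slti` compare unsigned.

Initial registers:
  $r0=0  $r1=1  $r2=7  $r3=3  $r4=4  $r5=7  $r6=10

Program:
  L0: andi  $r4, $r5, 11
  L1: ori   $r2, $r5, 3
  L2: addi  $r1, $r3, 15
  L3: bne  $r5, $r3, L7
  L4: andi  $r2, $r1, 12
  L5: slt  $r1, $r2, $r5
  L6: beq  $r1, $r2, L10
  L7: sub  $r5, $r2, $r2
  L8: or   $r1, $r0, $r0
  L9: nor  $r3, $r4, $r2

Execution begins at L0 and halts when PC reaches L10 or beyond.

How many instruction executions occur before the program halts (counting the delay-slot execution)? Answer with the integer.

[0] andi  $r4, $r5, 11  →  {$r0:0, $r1:1, $r2:7, $r3:3, $r4:3, $r5:7, $r6:10}
[1] ori   $r2, $r5, 3  →  {$r0:0, $r1:1, $r2:7, $r3:3, $r4:3, $r5:7, $r6:10}
[2] addi  $r1, $r3, 15  →  {$r0:0, $r1:18, $r2:7, $r3:3, $r4:3, $r5:7, $r6:10}
[3] bne  $r5, $r3, L7  →  {$r0:0, $r1:18, $r2:7, $r3:3, $r4:3, $r5:7, $r6:10}  ⟨branch taken⟩
[4] andi  $r2, $r1, 12  →  {$r0:0, $r1:18, $r2:0, $r3:3, $r4:3, $r5:7, $r6:10}
[7] sub  $r5, $r2, $r2  →  {$r0:0, $r1:18, $r2:0, $r3:3, $r4:3, $r5:0, $r6:10}
[8] or   $r1, $r0, $r0  →  {$r0:0, $r1:0, $r2:0, $r3:3, $r4:3, $r5:0, $r6:10}
[9] nor  $r3, $r4, $r2  →  {$r0:0, $r1:0, $r2:0, $r3:65532, $r4:3, $r5:0, $r6:10}

8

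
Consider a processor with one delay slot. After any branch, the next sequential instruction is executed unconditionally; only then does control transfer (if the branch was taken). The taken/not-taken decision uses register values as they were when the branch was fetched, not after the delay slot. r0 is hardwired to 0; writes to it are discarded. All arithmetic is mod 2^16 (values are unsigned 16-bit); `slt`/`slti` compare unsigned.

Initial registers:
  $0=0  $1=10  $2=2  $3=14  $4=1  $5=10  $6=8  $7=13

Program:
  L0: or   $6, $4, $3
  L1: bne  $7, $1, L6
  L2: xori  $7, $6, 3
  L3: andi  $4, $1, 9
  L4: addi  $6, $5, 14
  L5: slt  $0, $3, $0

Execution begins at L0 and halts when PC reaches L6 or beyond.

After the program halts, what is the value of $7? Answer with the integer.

  step pc=0: or   $6, $4, $3  regs=(0,10,2,14,1,10,15,13)
  step pc=1: bne  $7, $1, L6  cond=T  regs=(0,10,2,14,1,10,15,13)
  step pc=2: xori  $7, $6, 3  regs=(0,10,2,14,1,10,15,12)

12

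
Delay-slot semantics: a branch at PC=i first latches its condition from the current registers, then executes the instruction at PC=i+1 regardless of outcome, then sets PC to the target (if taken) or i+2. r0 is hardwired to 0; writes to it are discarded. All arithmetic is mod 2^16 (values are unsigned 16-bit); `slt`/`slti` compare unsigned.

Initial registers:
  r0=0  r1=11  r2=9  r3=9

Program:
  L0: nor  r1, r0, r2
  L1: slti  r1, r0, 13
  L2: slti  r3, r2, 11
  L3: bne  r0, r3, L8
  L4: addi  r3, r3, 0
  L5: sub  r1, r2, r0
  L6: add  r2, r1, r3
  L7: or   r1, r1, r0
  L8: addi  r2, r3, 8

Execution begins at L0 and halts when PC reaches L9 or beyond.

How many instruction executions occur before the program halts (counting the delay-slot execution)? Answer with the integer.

  step pc=0: nor  r1, r0, r2  regs=(0,65526,9,9)
  step pc=1: slti  r1, r0, 13  regs=(0,1,9,9)
  step pc=2: slti  r3, r2, 11  regs=(0,1,9,1)
  step pc=3: bne  r0, r3, L8  cond=T  regs=(0,1,9,1)
  step pc=4: addi  r3, r3, 0  regs=(0,1,9,1)
  step pc=8: addi  r2, r3, 8  regs=(0,1,9,1)

6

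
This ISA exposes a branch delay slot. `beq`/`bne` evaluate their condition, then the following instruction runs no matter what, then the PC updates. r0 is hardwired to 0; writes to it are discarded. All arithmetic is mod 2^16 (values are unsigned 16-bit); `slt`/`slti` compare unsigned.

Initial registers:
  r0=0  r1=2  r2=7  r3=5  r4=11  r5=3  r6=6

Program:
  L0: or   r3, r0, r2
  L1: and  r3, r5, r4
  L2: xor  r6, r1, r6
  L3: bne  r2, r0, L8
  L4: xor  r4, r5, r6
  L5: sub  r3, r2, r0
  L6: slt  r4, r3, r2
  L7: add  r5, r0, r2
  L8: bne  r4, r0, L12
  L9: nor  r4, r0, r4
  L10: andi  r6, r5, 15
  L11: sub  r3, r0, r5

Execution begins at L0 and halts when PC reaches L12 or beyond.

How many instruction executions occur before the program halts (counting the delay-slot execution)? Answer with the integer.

7

  step pc=0: or   r3, r0, r2  regs=(0,2,7,7,11,3,6)
  step pc=1: and  r3, r5, r4  regs=(0,2,7,3,11,3,6)
  step pc=2: xor  r6, r1, r6  regs=(0,2,7,3,11,3,4)
  step pc=3: bne  r2, r0, L8  cond=T  regs=(0,2,7,3,11,3,4)
  step pc=4: xor  r4, r5, r6  regs=(0,2,7,3,7,3,4)
  step pc=8: bne  r4, r0, L12  cond=T  regs=(0,2,7,3,7,3,4)
  step pc=9: nor  r4, r0, r4  regs=(0,2,7,3,65528,3,4)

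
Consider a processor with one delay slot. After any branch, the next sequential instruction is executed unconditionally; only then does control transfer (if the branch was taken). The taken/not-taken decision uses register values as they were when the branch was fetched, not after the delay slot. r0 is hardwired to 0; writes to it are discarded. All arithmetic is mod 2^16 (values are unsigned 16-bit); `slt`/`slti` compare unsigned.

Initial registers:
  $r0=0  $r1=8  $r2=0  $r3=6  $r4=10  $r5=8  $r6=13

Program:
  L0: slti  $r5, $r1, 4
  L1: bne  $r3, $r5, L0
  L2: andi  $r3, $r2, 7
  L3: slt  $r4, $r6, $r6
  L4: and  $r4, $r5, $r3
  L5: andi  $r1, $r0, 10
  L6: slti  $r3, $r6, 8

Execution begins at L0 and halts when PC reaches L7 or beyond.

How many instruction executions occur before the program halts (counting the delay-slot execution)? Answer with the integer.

10

  step pc=0: slti  $r5, $r1, 4  regs=(0,8,0,6,10,0,13)
  step pc=1: bne  $r3, $r5, L0  cond=T  regs=(0,8,0,6,10,0,13)
  step pc=2: andi  $r3, $r2, 7  regs=(0,8,0,0,10,0,13)
  step pc=0: slti  $r5, $r1, 4  regs=(0,8,0,0,10,0,13)
  step pc=1: bne  $r3, $r5, L0  cond=F  regs=(0,8,0,0,10,0,13)
  step pc=2: andi  $r3, $r2, 7  regs=(0,8,0,0,10,0,13)
  step pc=3: slt  $r4, $r6, $r6  regs=(0,8,0,0,0,0,13)
  step pc=4: and  $r4, $r5, $r3  regs=(0,8,0,0,0,0,13)
  step pc=5: andi  $r1, $r0, 10  regs=(0,0,0,0,0,0,13)
  step pc=6: slti  $r3, $r6, 8  regs=(0,0,0,0,0,0,13)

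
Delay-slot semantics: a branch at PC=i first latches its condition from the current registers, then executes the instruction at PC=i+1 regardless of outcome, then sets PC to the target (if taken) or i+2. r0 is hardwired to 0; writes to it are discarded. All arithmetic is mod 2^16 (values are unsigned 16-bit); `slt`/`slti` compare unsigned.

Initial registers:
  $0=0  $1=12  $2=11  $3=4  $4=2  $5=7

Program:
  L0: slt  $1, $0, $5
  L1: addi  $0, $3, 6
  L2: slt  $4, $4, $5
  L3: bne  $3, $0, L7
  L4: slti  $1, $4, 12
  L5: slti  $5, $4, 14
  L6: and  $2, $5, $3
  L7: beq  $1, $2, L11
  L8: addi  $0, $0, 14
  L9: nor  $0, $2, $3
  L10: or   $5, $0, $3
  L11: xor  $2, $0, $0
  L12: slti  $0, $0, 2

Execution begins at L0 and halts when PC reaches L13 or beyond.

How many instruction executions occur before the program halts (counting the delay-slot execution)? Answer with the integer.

11

  step pc=0: slt  $1, $0, $5  regs=(0,1,11,4,2,7)
  step pc=1: addi  $0, $3, 6  regs=(0,1,11,4,2,7)
  step pc=2: slt  $4, $4, $5  regs=(0,1,11,4,1,7)
  step pc=3: bne  $3, $0, L7  cond=T  regs=(0,1,11,4,1,7)
  step pc=4: slti  $1, $4, 12  regs=(0,1,11,4,1,7)
  step pc=7: beq  $1, $2, L11  cond=F  regs=(0,1,11,4,1,7)
  step pc=8: addi  $0, $0, 14  regs=(0,1,11,4,1,7)
  step pc=9: nor  $0, $2, $3  regs=(0,1,11,4,1,7)
  step pc=10: or   $5, $0, $3  regs=(0,1,11,4,1,4)
  step pc=11: xor  $2, $0, $0  regs=(0,1,0,4,1,4)
  step pc=12: slti  $0, $0, 2  regs=(0,1,0,4,1,4)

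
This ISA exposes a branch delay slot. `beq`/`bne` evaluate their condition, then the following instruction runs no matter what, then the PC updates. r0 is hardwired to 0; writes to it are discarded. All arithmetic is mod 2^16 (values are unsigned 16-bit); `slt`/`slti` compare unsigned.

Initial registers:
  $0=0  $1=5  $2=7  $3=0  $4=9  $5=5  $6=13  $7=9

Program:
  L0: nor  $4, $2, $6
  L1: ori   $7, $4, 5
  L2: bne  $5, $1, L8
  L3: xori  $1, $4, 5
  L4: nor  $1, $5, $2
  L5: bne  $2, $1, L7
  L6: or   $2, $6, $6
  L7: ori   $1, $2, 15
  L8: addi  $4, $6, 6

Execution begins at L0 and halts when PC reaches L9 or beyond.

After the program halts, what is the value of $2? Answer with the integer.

  step pc=0: nor  $4, $2, $6  regs=(0,5,7,0,65520,5,13,9)
  step pc=1: ori   $7, $4, 5  regs=(0,5,7,0,65520,5,13,65525)
  step pc=2: bne  $5, $1, L8  cond=F  regs=(0,5,7,0,65520,5,13,65525)
  step pc=3: xori  $1, $4, 5  regs=(0,65525,7,0,65520,5,13,65525)
  step pc=4: nor  $1, $5, $2  regs=(0,65528,7,0,65520,5,13,65525)
  step pc=5: bne  $2, $1, L7  cond=T  regs=(0,65528,7,0,65520,5,13,65525)
  step pc=6: or   $2, $6, $6  regs=(0,65528,13,0,65520,5,13,65525)
  step pc=7: ori   $1, $2, 15  regs=(0,15,13,0,65520,5,13,65525)
  step pc=8: addi  $4, $6, 6  regs=(0,15,13,0,19,5,13,65525)

13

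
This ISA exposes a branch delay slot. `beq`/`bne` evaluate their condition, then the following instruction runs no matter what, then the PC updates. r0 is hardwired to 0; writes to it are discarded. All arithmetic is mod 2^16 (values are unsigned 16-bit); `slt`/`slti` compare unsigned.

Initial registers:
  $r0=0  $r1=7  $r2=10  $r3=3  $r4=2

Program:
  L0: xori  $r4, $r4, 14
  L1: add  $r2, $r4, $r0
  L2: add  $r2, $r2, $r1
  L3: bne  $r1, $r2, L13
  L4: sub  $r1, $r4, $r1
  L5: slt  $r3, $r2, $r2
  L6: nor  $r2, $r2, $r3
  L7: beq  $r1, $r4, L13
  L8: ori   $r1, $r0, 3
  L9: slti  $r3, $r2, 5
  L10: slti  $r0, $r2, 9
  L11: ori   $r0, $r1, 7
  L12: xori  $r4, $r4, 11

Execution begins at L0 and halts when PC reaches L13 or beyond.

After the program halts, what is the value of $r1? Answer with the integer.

5

#0 xori  $r4, $r4, 14 ; 0/7/10/3/12
#1 add  $r2, $r4, $r0 ; 0/7/12/3/12
#2 add  $r2, $r2, $r1 ; 0/7/19/3/12
#3 bne  $r1, $r2, L13 ; 0/7/19/3/12 ; →target
#4 sub  $r1, $r4, $r1 ; 0/5/19/3/12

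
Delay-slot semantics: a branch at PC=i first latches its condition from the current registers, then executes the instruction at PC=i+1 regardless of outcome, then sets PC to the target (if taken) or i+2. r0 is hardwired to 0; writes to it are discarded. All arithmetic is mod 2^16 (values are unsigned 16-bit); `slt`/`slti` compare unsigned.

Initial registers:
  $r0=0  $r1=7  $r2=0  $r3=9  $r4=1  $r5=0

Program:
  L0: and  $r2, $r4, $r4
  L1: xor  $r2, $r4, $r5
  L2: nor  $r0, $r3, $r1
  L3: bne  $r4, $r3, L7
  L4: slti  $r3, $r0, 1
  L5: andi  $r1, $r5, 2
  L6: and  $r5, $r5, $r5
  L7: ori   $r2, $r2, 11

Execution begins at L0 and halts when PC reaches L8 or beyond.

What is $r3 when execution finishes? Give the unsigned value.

1

#0 and  $r2, $r4, $r4 ; 0/7/1/9/1/0
#1 xor  $r2, $r4, $r5 ; 0/7/1/9/1/0
#2 nor  $r0, $r3, $r1 ; 0/7/1/9/1/0
#3 bne  $r4, $r3, L7 ; 0/7/1/9/1/0 ; →target
#4 slti  $r3, $r0, 1 ; 0/7/1/1/1/0
#7 ori   $r2, $r2, 11 ; 0/7/11/1/1/0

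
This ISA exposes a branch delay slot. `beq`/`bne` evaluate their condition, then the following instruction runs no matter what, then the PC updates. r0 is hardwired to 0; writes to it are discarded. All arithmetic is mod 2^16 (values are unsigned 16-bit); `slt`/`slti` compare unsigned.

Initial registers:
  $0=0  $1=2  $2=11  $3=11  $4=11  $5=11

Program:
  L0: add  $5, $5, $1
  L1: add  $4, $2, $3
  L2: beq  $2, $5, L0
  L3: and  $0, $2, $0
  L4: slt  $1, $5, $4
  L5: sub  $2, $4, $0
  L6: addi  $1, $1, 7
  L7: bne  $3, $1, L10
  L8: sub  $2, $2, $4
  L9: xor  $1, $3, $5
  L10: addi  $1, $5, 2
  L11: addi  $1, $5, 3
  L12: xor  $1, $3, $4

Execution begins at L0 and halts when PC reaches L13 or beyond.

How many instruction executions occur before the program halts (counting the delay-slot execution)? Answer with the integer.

12

  step pc=0: add  $5, $5, $1  regs=(0,2,11,11,11,13)
  step pc=1: add  $4, $2, $3  regs=(0,2,11,11,22,13)
  step pc=2: beq  $2, $5, L0  cond=F  regs=(0,2,11,11,22,13)
  step pc=3: and  $0, $2, $0  regs=(0,2,11,11,22,13)
  step pc=4: slt  $1, $5, $4  regs=(0,1,11,11,22,13)
  step pc=5: sub  $2, $4, $0  regs=(0,1,22,11,22,13)
  step pc=6: addi  $1, $1, 7  regs=(0,8,22,11,22,13)
  step pc=7: bne  $3, $1, L10  cond=T  regs=(0,8,22,11,22,13)
  step pc=8: sub  $2, $2, $4  regs=(0,8,0,11,22,13)
  step pc=10: addi  $1, $5, 2  regs=(0,15,0,11,22,13)
  step pc=11: addi  $1, $5, 3  regs=(0,16,0,11,22,13)
  step pc=12: xor  $1, $3, $4  regs=(0,29,0,11,22,13)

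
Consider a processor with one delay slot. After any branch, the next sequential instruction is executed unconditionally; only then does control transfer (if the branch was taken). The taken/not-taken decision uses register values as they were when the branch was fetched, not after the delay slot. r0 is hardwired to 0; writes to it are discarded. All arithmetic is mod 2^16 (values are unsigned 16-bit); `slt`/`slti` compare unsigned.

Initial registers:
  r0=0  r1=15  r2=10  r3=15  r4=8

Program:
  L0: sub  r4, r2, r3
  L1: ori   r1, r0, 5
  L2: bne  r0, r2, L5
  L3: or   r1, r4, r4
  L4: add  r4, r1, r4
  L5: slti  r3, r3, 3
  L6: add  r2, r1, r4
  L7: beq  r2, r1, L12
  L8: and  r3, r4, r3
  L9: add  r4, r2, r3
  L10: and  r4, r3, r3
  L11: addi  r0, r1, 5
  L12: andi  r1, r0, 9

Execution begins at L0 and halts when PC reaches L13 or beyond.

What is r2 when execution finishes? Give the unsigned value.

#0 sub  r4, r2, r3 ; 0/15/10/15/65531
#1 ori   r1, r0, 5 ; 0/5/10/15/65531
#2 bne  r0, r2, L5 ; 0/5/10/15/65531 ; →target
#3 or   r1, r4, r4 ; 0/65531/10/15/65531
#5 slti  r3, r3, 3 ; 0/65531/10/0/65531
#6 add  r2, r1, r4 ; 0/65531/65526/0/65531
#7 beq  r2, r1, L12 ; 0/65531/65526/0/65531 ; →fallthru
#8 and  r3, r4, r3 ; 0/65531/65526/0/65531
#9 add  r4, r2, r3 ; 0/65531/65526/0/65526
#10 and  r4, r3, r3 ; 0/65531/65526/0/0
#11 addi  r0, r1, 5 ; 0/65531/65526/0/0
#12 andi  r1, r0, 9 ; 0/0/65526/0/0

65526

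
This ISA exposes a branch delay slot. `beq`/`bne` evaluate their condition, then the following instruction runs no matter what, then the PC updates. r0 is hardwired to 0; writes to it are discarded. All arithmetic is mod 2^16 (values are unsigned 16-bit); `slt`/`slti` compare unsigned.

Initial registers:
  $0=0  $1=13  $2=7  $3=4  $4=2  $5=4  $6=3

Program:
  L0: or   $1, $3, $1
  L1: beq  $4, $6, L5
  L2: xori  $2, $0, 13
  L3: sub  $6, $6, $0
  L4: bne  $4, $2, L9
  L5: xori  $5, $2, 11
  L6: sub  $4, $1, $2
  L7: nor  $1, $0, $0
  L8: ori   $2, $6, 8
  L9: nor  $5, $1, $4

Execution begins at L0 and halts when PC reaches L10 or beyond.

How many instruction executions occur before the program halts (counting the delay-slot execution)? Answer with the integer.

PC=0  or   $1, $3, $1        | $0=0 $1=13 $2=7 $3=4 $4=2 $5=4 $6=3
PC=1  beq  $4, $6, L5        | $0=0 $1=13 $2=7 $3=4 $4=2 $5=4 $6=3  [not taken]
PC=2  xori  $2, $0, 13       | $0=0 $1=13 $2=13 $3=4 $4=2 $5=4 $6=3
PC=3  sub  $6, $6, $0        | $0=0 $1=13 $2=13 $3=4 $4=2 $5=4 $6=3
PC=4  bne  $4, $2, L9        | $0=0 $1=13 $2=13 $3=4 $4=2 $5=4 $6=3  [TAKEN]
PC=5  xori  $5, $2, 11       | $0=0 $1=13 $2=13 $3=4 $4=2 $5=6 $6=3
PC=9  nor  $5, $1, $4        | $0=0 $1=13 $2=13 $3=4 $4=2 $5=65520 $6=3

7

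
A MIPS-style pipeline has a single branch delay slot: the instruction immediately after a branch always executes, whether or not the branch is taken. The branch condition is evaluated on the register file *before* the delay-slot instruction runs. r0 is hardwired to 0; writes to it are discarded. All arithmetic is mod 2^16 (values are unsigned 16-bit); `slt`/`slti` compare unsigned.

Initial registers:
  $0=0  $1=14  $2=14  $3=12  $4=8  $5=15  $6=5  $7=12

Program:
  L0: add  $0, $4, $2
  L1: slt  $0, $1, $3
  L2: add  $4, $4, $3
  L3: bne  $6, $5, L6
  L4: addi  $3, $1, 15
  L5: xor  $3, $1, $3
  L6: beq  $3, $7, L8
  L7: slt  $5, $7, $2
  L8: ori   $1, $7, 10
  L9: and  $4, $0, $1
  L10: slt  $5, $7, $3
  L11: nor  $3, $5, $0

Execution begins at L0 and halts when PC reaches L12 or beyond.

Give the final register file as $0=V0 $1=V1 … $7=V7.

[0] add  $0, $4, $2  →  {$0:0, $1:14, $2:14, $3:12, $4:8, $5:15, $6:5, $7:12}
[1] slt  $0, $1, $3  →  {$0:0, $1:14, $2:14, $3:12, $4:8, $5:15, $6:5, $7:12}
[2] add  $4, $4, $3  →  {$0:0, $1:14, $2:14, $3:12, $4:20, $5:15, $6:5, $7:12}
[3] bne  $6, $5, L6  →  {$0:0, $1:14, $2:14, $3:12, $4:20, $5:15, $6:5, $7:12}  ⟨branch taken⟩
[4] addi  $3, $1, 15  →  {$0:0, $1:14, $2:14, $3:29, $4:20, $5:15, $6:5, $7:12}
[6] beq  $3, $7, L8  →  {$0:0, $1:14, $2:14, $3:29, $4:20, $5:15, $6:5, $7:12}  ⟨branch fallthrough⟩
[7] slt  $5, $7, $2  →  {$0:0, $1:14, $2:14, $3:29, $4:20, $5:1, $6:5, $7:12}
[8] ori   $1, $7, 10  →  {$0:0, $1:14, $2:14, $3:29, $4:20, $5:1, $6:5, $7:12}
[9] and  $4, $0, $1  →  {$0:0, $1:14, $2:14, $3:29, $4:0, $5:1, $6:5, $7:12}
[10] slt  $5, $7, $3  →  {$0:0, $1:14, $2:14, $3:29, $4:0, $5:1, $6:5, $7:12}
[11] nor  $3, $5, $0  →  {$0:0, $1:14, $2:14, $3:65534, $4:0, $5:1, $6:5, $7:12}

$0=0 $1=14 $2=14 $3=65534 $4=0 $5=1 $6=5 $7=12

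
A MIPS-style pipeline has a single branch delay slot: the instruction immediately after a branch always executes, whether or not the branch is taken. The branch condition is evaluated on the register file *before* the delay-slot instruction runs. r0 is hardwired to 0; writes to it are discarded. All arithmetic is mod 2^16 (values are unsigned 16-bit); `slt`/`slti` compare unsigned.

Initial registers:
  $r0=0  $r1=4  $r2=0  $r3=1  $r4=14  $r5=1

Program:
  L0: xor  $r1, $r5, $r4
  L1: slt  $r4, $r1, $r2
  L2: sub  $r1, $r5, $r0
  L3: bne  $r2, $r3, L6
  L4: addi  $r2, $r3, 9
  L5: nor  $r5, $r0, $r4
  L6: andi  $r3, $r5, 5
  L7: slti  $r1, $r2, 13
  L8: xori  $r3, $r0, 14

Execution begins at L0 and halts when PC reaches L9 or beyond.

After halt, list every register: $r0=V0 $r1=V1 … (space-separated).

PC=0  xor  $r1, $r5, $r4     | $r0=0 $r1=15 $r2=0 $r3=1 $r4=14 $r5=1
PC=1  slt  $r4, $r1, $r2     | $r0=0 $r1=15 $r2=0 $r3=1 $r4=0 $r5=1
PC=2  sub  $r1, $r5, $r0     | $r0=0 $r1=1 $r2=0 $r3=1 $r4=0 $r5=1
PC=3  bne  $r2, $r3, L6      | $r0=0 $r1=1 $r2=0 $r3=1 $r4=0 $r5=1  [TAKEN]
PC=4  addi  $r2, $r3, 9      | $r0=0 $r1=1 $r2=10 $r3=1 $r4=0 $r5=1
PC=6  andi  $r3, $r5, 5      | $r0=0 $r1=1 $r2=10 $r3=1 $r4=0 $r5=1
PC=7  slti  $r1, $r2, 13     | $r0=0 $r1=1 $r2=10 $r3=1 $r4=0 $r5=1
PC=8  xori  $r3, $r0, 14     | $r0=0 $r1=1 $r2=10 $r3=14 $r4=0 $r5=1

$r0=0 $r1=1 $r2=10 $r3=14 $r4=0 $r5=1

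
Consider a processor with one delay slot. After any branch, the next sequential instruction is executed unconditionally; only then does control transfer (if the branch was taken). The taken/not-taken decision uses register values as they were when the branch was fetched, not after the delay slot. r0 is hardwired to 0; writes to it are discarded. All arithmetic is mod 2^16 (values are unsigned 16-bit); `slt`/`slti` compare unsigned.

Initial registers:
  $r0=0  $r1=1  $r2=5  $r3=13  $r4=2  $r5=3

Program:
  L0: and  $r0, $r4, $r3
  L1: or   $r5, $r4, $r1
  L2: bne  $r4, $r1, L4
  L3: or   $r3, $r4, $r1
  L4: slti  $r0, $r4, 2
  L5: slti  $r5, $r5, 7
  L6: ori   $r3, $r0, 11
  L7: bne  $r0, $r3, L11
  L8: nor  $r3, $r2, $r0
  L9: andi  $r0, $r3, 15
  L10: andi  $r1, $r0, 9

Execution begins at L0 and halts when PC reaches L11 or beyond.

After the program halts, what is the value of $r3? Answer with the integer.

65530

[0] and  $r0, $r4, $r3  →  {$r0:0, $r1:1, $r2:5, $r3:13, $r4:2, $r5:3}
[1] or   $r5, $r4, $r1  →  {$r0:0, $r1:1, $r2:5, $r3:13, $r4:2, $r5:3}
[2] bne  $r4, $r1, L4  →  {$r0:0, $r1:1, $r2:5, $r3:13, $r4:2, $r5:3}  ⟨branch taken⟩
[3] or   $r3, $r4, $r1  →  {$r0:0, $r1:1, $r2:5, $r3:3, $r4:2, $r5:3}
[4] slti  $r0, $r4, 2  →  {$r0:0, $r1:1, $r2:5, $r3:3, $r4:2, $r5:3}
[5] slti  $r5, $r5, 7  →  {$r0:0, $r1:1, $r2:5, $r3:3, $r4:2, $r5:1}
[6] ori   $r3, $r0, 11  →  {$r0:0, $r1:1, $r2:5, $r3:11, $r4:2, $r5:1}
[7] bne  $r0, $r3, L11  →  {$r0:0, $r1:1, $r2:5, $r3:11, $r4:2, $r5:1}  ⟨branch taken⟩
[8] nor  $r3, $r2, $r0  →  {$r0:0, $r1:1, $r2:5, $r3:65530, $r4:2, $r5:1}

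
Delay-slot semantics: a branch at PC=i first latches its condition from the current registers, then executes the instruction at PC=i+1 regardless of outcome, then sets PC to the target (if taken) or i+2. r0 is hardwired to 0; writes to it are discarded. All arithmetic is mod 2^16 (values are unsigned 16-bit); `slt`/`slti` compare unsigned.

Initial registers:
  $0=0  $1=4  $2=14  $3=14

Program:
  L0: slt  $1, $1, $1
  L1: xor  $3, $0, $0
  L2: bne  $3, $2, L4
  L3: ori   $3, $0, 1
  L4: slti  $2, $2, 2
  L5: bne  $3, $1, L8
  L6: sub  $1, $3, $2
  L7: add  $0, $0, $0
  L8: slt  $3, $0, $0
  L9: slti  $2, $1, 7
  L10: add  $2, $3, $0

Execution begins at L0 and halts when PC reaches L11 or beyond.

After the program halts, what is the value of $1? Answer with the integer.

1

#0 slt  $1, $1, $1 ; 0/0/14/14
#1 xor  $3, $0, $0 ; 0/0/14/0
#2 bne  $3, $2, L4 ; 0/0/14/0 ; →target
#3 ori   $3, $0, 1 ; 0/0/14/1
#4 slti  $2, $2, 2 ; 0/0/0/1
#5 bne  $3, $1, L8 ; 0/0/0/1 ; →target
#6 sub  $1, $3, $2 ; 0/1/0/1
#8 slt  $3, $0, $0 ; 0/1/0/0
#9 slti  $2, $1, 7 ; 0/1/1/0
#10 add  $2, $3, $0 ; 0/1/0/0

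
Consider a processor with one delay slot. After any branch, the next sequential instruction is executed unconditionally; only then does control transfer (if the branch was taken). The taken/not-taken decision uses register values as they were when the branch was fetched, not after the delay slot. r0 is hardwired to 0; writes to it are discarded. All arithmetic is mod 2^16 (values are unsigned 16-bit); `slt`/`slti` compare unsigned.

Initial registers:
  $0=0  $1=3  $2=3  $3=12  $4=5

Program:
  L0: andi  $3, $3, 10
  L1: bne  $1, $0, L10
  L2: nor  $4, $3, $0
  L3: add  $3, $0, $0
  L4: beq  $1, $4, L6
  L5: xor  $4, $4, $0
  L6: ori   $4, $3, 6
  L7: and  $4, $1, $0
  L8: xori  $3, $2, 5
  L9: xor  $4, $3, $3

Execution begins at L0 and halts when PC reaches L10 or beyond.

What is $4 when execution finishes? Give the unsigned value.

65527

[0] andi  $3, $3, 10  →  {$0:0, $1:3, $2:3, $3:8, $4:5}
[1] bne  $1, $0, L10  →  {$0:0, $1:3, $2:3, $3:8, $4:5}  ⟨branch taken⟩
[2] nor  $4, $3, $0  →  {$0:0, $1:3, $2:3, $3:8, $4:65527}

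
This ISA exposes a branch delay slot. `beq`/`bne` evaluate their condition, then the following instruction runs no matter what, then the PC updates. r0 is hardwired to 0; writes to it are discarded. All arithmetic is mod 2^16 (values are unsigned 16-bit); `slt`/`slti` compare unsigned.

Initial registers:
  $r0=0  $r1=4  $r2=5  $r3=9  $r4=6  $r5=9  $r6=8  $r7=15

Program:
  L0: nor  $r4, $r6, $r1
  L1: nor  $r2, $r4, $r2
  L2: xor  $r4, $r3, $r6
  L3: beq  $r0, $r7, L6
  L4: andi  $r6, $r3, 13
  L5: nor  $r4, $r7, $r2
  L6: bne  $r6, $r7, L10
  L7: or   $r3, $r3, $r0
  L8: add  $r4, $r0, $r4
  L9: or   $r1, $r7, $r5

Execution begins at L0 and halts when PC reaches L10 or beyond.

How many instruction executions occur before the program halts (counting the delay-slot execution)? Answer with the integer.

8

[0] nor  $r4, $r6, $r1  →  {$r0:0, $r1:4, $r2:5, $r3:9, $r4:65523, $r5:9, $r6:8, $r7:15}
[1] nor  $r2, $r4, $r2  →  {$r0:0, $r1:4, $r2:8, $r3:9, $r4:65523, $r5:9, $r6:8, $r7:15}
[2] xor  $r4, $r3, $r6  →  {$r0:0, $r1:4, $r2:8, $r3:9, $r4:1, $r5:9, $r6:8, $r7:15}
[3] beq  $r0, $r7, L6  →  {$r0:0, $r1:4, $r2:8, $r3:9, $r4:1, $r5:9, $r6:8, $r7:15}  ⟨branch fallthrough⟩
[4] andi  $r6, $r3, 13  →  {$r0:0, $r1:4, $r2:8, $r3:9, $r4:1, $r5:9, $r6:9, $r7:15}
[5] nor  $r4, $r7, $r2  →  {$r0:0, $r1:4, $r2:8, $r3:9, $r4:65520, $r5:9, $r6:9, $r7:15}
[6] bne  $r6, $r7, L10  →  {$r0:0, $r1:4, $r2:8, $r3:9, $r4:65520, $r5:9, $r6:9, $r7:15}  ⟨branch taken⟩
[7] or   $r3, $r3, $r0  →  {$r0:0, $r1:4, $r2:8, $r3:9, $r4:65520, $r5:9, $r6:9, $r7:15}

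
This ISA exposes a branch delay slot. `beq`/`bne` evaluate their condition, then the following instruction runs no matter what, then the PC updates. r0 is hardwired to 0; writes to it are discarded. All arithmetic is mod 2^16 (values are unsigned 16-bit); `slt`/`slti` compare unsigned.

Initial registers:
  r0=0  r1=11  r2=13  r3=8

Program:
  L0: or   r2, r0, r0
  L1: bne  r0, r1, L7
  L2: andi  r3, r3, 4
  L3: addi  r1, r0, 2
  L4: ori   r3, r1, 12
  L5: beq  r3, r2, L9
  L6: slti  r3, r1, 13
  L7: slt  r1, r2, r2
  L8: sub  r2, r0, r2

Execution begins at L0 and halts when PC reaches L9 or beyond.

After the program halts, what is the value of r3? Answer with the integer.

0

#0 or   r2, r0, r0 ; 0/11/0/8
#1 bne  r0, r1, L7 ; 0/11/0/8 ; →target
#2 andi  r3, r3, 4 ; 0/11/0/0
#7 slt  r1, r2, r2 ; 0/0/0/0
#8 sub  r2, r0, r2 ; 0/0/0/0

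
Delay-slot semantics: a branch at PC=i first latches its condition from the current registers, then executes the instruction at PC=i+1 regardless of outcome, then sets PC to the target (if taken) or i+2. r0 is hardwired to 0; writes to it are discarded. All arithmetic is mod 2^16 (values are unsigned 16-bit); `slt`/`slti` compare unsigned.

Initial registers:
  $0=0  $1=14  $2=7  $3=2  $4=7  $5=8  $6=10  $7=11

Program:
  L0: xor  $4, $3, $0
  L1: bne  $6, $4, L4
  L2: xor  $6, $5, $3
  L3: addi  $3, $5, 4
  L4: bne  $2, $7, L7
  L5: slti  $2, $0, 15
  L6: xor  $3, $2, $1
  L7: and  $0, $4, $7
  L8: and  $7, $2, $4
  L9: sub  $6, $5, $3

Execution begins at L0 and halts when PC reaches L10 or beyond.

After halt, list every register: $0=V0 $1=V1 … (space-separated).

$0=0 $1=14 $2=1 $3=2 $4=2 $5=8 $6=6 $7=0

#0 xor  $4, $3, $0 ; 0/14/7/2/2/8/10/11
#1 bne  $6, $4, L4 ; 0/14/7/2/2/8/10/11 ; →target
#2 xor  $6, $5, $3 ; 0/14/7/2/2/8/10/11
#4 bne  $2, $7, L7 ; 0/14/7/2/2/8/10/11 ; →target
#5 slti  $2, $0, 15 ; 0/14/1/2/2/8/10/11
#7 and  $0, $4, $7 ; 0/14/1/2/2/8/10/11
#8 and  $7, $2, $4 ; 0/14/1/2/2/8/10/0
#9 sub  $6, $5, $3 ; 0/14/1/2/2/8/6/0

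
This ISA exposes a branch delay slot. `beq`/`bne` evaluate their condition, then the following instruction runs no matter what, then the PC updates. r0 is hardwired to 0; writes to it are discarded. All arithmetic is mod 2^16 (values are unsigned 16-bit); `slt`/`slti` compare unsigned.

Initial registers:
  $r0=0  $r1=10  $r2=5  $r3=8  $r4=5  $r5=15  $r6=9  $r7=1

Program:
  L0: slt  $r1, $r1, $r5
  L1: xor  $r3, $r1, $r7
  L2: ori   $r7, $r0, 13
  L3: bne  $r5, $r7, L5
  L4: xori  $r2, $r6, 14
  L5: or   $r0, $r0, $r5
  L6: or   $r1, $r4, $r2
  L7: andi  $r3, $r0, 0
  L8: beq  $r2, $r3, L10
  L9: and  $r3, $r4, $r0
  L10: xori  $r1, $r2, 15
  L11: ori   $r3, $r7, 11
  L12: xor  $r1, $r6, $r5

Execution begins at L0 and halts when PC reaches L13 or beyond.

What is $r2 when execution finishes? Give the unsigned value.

7

#0 slt  $r1, $r1, $r5 ; 0/1/5/8/5/15/9/1
#1 xor  $r3, $r1, $r7 ; 0/1/5/0/5/15/9/1
#2 ori   $r7, $r0, 13 ; 0/1/5/0/5/15/9/13
#3 bne  $r5, $r7, L5 ; 0/1/5/0/5/15/9/13 ; →target
#4 xori  $r2, $r6, 14 ; 0/1/7/0/5/15/9/13
#5 or   $r0, $r0, $r5 ; 0/1/7/0/5/15/9/13
#6 or   $r1, $r4, $r2 ; 0/7/7/0/5/15/9/13
#7 andi  $r3, $r0, 0 ; 0/7/7/0/5/15/9/13
#8 beq  $r2, $r3, L10 ; 0/7/7/0/5/15/9/13 ; →fallthru
#9 and  $r3, $r4, $r0 ; 0/7/7/0/5/15/9/13
#10 xori  $r1, $r2, 15 ; 0/8/7/0/5/15/9/13
#11 ori   $r3, $r7, 11 ; 0/8/7/15/5/15/9/13
#12 xor  $r1, $r6, $r5 ; 0/6/7/15/5/15/9/13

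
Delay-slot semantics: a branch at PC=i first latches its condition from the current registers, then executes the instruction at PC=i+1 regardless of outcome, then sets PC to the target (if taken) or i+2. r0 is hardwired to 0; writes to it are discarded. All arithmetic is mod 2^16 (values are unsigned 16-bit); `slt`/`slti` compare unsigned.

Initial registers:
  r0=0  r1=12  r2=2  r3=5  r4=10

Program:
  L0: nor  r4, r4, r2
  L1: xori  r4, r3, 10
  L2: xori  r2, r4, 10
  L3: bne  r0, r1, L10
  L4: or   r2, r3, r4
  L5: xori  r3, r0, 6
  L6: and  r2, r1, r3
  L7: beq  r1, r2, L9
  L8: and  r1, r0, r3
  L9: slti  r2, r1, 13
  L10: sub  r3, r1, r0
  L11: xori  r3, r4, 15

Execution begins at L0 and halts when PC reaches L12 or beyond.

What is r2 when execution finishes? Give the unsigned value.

15

#0 nor  r4, r4, r2 ; 0/12/2/5/65525
#1 xori  r4, r3, 10 ; 0/12/2/5/15
#2 xori  r2, r4, 10 ; 0/12/5/5/15
#3 bne  r0, r1, L10 ; 0/12/5/5/15 ; →target
#4 or   r2, r3, r4 ; 0/12/15/5/15
#10 sub  r3, r1, r0 ; 0/12/15/12/15
#11 xori  r3, r4, 15 ; 0/12/15/0/15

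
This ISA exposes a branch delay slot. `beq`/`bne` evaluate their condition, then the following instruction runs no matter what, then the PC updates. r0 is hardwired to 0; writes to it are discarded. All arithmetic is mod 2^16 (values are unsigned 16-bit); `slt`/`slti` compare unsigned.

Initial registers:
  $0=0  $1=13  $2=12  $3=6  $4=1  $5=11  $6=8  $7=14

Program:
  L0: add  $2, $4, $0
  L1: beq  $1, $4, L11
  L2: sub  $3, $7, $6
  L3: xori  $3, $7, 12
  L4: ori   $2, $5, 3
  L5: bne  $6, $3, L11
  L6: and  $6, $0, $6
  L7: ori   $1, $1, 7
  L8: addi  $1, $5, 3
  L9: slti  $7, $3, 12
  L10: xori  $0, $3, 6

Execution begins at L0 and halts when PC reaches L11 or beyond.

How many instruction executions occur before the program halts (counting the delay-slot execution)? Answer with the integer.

#0 add  $2, $4, $0 ; 0/13/1/6/1/11/8/14
#1 beq  $1, $4, L11 ; 0/13/1/6/1/11/8/14 ; →fallthru
#2 sub  $3, $7, $6 ; 0/13/1/6/1/11/8/14
#3 xori  $3, $7, 12 ; 0/13/1/2/1/11/8/14
#4 ori   $2, $5, 3 ; 0/13/11/2/1/11/8/14
#5 bne  $6, $3, L11 ; 0/13/11/2/1/11/8/14 ; →target
#6 and  $6, $0, $6 ; 0/13/11/2/1/11/0/14

7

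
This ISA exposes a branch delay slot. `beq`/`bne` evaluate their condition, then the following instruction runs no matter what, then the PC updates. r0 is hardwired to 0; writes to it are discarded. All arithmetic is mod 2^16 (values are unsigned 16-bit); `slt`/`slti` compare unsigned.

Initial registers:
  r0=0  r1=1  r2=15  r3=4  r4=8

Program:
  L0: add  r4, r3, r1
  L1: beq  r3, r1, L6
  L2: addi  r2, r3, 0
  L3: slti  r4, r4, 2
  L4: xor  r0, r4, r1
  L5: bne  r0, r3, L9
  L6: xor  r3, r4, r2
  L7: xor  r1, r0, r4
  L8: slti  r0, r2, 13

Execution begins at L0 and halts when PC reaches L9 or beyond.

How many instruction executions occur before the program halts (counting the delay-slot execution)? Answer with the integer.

7

  step pc=0: add  r4, r3, r1  regs=(0,1,15,4,5)
  step pc=1: beq  r3, r1, L6  cond=F  regs=(0,1,15,4,5)
  step pc=2: addi  r2, r3, 0  regs=(0,1,4,4,5)
  step pc=3: slti  r4, r4, 2  regs=(0,1,4,4,0)
  step pc=4: xor  r0, r4, r1  regs=(0,1,4,4,0)
  step pc=5: bne  r0, r3, L9  cond=T  regs=(0,1,4,4,0)
  step pc=6: xor  r3, r4, r2  regs=(0,1,4,4,0)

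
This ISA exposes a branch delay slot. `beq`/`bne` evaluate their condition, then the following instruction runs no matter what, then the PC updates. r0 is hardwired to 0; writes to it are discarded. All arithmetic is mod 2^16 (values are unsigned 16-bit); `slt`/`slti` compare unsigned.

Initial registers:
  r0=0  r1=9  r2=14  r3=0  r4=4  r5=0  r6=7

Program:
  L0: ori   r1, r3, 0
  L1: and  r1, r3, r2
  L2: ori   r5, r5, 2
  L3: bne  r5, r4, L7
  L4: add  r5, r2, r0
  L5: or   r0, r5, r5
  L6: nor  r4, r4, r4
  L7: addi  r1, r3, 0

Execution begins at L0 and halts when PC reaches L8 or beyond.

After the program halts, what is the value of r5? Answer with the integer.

#0 ori   r1, r3, 0 ; 0/0/14/0/4/0/7
#1 and  r1, r3, r2 ; 0/0/14/0/4/0/7
#2 ori   r5, r5, 2 ; 0/0/14/0/4/2/7
#3 bne  r5, r4, L7 ; 0/0/14/0/4/2/7 ; →target
#4 add  r5, r2, r0 ; 0/0/14/0/4/14/7
#7 addi  r1, r3, 0 ; 0/0/14/0/4/14/7

14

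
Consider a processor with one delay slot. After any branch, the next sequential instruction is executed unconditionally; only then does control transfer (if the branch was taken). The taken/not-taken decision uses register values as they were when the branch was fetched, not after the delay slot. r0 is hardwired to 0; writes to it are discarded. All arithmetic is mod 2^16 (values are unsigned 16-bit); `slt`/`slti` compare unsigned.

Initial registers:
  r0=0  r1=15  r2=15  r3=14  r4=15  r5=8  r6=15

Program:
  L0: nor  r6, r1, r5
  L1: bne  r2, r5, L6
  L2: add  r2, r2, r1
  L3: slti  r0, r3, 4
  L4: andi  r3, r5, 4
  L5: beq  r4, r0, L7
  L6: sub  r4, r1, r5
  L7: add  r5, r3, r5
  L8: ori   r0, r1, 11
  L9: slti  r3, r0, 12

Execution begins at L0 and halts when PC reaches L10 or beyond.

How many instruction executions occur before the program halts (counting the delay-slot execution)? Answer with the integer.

7

#0 nor  r6, r1, r5 ; 0/15/15/14/15/8/65520
#1 bne  r2, r5, L6 ; 0/15/15/14/15/8/65520 ; →target
#2 add  r2, r2, r1 ; 0/15/30/14/15/8/65520
#6 sub  r4, r1, r5 ; 0/15/30/14/7/8/65520
#7 add  r5, r3, r5 ; 0/15/30/14/7/22/65520
#8 ori   r0, r1, 11 ; 0/15/30/14/7/22/65520
#9 slti  r3, r0, 12 ; 0/15/30/1/7/22/65520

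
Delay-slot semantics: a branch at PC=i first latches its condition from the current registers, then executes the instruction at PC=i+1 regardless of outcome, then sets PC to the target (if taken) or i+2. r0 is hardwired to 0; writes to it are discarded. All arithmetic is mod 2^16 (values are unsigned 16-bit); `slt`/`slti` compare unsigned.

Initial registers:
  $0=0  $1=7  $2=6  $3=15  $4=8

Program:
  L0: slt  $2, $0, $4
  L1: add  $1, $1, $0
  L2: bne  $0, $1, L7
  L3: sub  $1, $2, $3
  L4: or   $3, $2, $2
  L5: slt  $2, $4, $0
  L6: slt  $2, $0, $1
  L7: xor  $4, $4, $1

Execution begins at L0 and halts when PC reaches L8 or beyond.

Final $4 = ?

#0 slt  $2, $0, $4 ; 0/7/1/15/8
#1 add  $1, $1, $0 ; 0/7/1/15/8
#2 bne  $0, $1, L7 ; 0/7/1/15/8 ; →target
#3 sub  $1, $2, $3 ; 0/65522/1/15/8
#7 xor  $4, $4, $1 ; 0/65522/1/15/65530

65530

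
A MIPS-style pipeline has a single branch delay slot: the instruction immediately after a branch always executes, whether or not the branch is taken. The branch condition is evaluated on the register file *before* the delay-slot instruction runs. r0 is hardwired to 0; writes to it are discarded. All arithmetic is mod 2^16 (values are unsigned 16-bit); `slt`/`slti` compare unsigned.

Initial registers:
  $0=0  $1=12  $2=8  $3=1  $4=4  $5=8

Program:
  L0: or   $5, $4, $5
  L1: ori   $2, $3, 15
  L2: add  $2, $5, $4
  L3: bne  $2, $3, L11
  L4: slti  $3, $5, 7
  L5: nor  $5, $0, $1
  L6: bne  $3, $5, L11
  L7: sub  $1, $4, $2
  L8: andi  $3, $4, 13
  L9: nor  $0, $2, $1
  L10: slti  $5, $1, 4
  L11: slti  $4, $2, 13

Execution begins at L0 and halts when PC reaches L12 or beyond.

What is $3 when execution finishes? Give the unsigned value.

PC=0  or   $5, $4, $5        | $0=0 $1=12 $2=8 $3=1 $4=4 $5=12
PC=1  ori   $2, $3, 15       | $0=0 $1=12 $2=15 $3=1 $4=4 $5=12
PC=2  add  $2, $5, $4        | $0=0 $1=12 $2=16 $3=1 $4=4 $5=12
PC=3  bne  $2, $3, L11       | $0=0 $1=12 $2=16 $3=1 $4=4 $5=12  [TAKEN]
PC=4  slti  $3, $5, 7        | $0=0 $1=12 $2=16 $3=0 $4=4 $5=12
PC=11 slti  $4, $2, 13       | $0=0 $1=12 $2=16 $3=0 $4=0 $5=12

0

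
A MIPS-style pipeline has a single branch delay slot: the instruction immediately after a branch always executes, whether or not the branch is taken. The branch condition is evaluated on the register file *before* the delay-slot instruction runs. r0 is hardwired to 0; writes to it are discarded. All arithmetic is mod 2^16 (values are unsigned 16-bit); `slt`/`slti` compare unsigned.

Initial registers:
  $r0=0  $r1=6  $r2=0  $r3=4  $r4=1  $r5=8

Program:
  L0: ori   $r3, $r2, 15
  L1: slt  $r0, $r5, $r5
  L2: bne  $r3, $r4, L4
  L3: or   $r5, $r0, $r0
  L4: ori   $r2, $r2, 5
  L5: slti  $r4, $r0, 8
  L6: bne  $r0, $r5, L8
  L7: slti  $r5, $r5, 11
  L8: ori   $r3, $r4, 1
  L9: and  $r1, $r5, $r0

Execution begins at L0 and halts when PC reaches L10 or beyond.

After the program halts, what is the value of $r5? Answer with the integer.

  step pc=0: ori   $r3, $r2, 15  regs=(0,6,0,15,1,8)
  step pc=1: slt  $r0, $r5, $r5  regs=(0,6,0,15,1,8)
  step pc=2: bne  $r3, $r4, L4  cond=T  regs=(0,6,0,15,1,8)
  step pc=3: or   $r5, $r0, $r0  regs=(0,6,0,15,1,0)
  step pc=4: ori   $r2, $r2, 5  regs=(0,6,5,15,1,0)
  step pc=5: slti  $r4, $r0, 8  regs=(0,6,5,15,1,0)
  step pc=6: bne  $r0, $r5, L8  cond=F  regs=(0,6,5,15,1,0)
  step pc=7: slti  $r5, $r5, 11  regs=(0,6,5,15,1,1)
  step pc=8: ori   $r3, $r4, 1  regs=(0,6,5,1,1,1)
  step pc=9: and  $r1, $r5, $r0  regs=(0,0,5,1,1,1)

1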